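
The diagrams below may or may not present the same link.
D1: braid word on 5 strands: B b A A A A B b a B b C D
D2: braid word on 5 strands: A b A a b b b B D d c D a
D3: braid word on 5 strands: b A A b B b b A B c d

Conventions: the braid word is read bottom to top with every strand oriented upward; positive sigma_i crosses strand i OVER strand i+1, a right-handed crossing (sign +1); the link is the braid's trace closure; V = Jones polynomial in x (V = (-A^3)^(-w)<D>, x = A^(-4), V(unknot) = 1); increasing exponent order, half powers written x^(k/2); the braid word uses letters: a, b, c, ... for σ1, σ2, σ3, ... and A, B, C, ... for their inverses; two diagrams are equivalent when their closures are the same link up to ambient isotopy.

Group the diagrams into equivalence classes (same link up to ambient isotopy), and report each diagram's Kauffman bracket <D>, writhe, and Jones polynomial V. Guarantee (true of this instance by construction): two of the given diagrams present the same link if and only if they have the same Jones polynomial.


equivalence classes: {D1} | {D2} | {D3}
D1 (bracket A^-13 + A^-9 + A^-5 - A^3; 13 crossings at w = -5): V = x^(-9/2) - x^(-5/2) - x^(-3/2) - x^(-1/2)
V(D2) = -x^(1/2) - x^(3/2) - x^(5/2) + x^(9/2)  [13 crossings, <D> = -A^-9 + A^-1 + A^3 + A^7, w = +3]
V(D3) = x^(-7/2) - x^(-5/2) + x^(-3/2) - 2x^(-1/2) - x^(3/2)  [11 crossings, <D> = A^-3 + 2A^5 - A^9 + A^13 - A^17, w = +1]
key observation: 3 classes among 3 diagrams; unequal V(x) rules out equality


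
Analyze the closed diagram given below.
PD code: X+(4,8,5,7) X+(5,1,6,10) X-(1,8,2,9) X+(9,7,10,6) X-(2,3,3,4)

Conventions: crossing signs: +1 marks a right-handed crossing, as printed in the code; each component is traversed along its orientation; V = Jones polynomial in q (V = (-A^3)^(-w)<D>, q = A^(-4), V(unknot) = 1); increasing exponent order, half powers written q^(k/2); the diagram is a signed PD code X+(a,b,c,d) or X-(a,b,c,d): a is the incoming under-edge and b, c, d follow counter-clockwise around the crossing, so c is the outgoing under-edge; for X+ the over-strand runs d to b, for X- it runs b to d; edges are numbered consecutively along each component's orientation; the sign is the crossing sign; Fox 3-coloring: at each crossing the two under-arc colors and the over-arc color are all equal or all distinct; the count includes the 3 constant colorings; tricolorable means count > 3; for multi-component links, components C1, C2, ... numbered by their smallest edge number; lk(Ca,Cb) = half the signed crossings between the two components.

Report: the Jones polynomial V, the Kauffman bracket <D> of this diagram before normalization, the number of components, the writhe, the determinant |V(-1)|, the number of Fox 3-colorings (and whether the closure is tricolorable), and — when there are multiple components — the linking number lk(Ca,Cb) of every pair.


V(q) = 1
bracket: -A^3, w = +1
1 component, writhe +1, over 5 crossings
det 1, colorings 3 of 3^5 — not tricolorable
observation: det 1 = |V(-1)|; not divisible by 3, so not tricolorable


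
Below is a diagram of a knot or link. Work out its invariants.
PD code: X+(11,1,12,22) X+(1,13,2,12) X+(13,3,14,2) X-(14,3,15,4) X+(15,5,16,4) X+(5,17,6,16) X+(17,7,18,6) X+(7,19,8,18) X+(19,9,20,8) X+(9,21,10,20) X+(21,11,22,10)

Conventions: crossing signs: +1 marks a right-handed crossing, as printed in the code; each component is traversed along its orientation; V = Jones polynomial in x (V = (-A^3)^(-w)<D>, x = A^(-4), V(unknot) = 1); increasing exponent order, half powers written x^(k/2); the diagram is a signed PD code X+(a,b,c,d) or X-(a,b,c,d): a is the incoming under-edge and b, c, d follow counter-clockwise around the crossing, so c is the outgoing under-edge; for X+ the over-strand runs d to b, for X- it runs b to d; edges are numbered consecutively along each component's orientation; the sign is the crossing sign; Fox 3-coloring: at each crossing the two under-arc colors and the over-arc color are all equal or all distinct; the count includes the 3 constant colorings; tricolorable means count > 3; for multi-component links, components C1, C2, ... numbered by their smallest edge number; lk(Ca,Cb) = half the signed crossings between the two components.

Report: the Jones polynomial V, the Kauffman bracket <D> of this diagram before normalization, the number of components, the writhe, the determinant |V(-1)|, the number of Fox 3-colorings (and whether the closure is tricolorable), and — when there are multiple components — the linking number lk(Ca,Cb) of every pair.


V = x^4 + x^6 - x^7 + x^8 - x^9 + x^10 - x^11 + x^12 - x^13
<D> = A^-25 - A^-21 + A^-17 - A^-13 + A^-9 - A^-5 + A^-1 - A^3 - A^11 (w = +9)
1 component over 11 crossings, w = +9
9 Fox colorings among 3^11, |V(-1)| = 9: tricolorable
why: the span of V is 9, forcing >= 9 crossings in any diagram


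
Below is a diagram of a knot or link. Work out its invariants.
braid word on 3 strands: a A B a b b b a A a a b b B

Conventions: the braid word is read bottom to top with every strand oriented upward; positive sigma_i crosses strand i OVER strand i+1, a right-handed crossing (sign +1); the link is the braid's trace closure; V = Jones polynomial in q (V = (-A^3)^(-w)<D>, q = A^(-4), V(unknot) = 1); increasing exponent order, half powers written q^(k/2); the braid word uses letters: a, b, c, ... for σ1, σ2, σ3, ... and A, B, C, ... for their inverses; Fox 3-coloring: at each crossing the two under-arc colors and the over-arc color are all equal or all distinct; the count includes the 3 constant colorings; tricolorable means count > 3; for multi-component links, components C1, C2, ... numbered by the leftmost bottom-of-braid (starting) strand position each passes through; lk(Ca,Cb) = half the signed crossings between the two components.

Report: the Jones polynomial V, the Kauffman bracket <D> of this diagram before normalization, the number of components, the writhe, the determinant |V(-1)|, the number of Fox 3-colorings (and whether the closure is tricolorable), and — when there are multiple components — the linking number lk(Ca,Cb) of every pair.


Jones polynomial: V(q) = q^2 + 2q^4 - 2q^5 + q^6 - 2q^7 + q^8
<D> = A^-14 - 2A^-10 + A^-6 - 2A^-2 + 2A^2 + A^10; writhe +6
components 1, writhe +6 (14 crossings)
3-colorings: 27 of 3^14, det 9 — tricolorable
note: w = +6 (over 14 crossings) is diagram-only; (-A^3)^(-6) removes it from V


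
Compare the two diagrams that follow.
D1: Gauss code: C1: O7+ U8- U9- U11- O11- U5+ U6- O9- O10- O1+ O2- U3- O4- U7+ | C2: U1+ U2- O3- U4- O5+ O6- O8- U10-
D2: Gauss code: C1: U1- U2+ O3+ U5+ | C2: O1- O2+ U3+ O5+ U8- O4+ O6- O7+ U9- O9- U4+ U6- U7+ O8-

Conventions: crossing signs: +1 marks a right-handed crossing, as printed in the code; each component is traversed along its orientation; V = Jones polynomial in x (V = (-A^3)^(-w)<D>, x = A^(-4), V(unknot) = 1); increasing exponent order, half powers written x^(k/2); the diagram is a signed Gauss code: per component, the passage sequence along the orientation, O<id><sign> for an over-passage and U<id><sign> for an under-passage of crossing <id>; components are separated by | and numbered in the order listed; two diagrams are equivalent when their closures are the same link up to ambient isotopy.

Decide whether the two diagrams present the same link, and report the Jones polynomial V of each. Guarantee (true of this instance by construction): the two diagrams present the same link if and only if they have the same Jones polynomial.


equivalent: no
D1 (bracket A^-9 + A^-1 - A^3 + A^7; 11 crossings at w = -5): V = -x^(-11/2) + x^(-9/2) - x^(-7/2) - x^(-3/2)
D2 (bracket A^-7 + A; 9 crossings at w = +1): V = -x^(1/2) - x^(5/2)
key observation: 2 values of V(x) split the 2 diagrams


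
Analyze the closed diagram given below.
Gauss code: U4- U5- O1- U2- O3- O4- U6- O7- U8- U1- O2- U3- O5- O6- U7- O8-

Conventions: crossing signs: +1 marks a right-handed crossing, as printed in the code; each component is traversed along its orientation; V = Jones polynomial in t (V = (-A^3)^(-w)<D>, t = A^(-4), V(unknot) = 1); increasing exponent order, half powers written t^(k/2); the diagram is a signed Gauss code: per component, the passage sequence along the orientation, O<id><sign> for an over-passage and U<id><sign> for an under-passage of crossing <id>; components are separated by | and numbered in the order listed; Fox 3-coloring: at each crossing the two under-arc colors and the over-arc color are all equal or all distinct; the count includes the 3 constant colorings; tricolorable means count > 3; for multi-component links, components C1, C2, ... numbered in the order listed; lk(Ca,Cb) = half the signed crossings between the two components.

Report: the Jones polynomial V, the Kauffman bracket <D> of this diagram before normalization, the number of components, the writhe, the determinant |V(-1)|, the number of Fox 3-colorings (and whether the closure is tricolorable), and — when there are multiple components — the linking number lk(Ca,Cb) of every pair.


V(t) = -t^-10 + t^-9 - t^-8 + t^-7 - t^-6 + t^-5 + t^-3
bracket: A^-12 + A^-4 - 1 + A^4 - A^8 + A^12 - A^16, w = -8
1 component, writhe -8, over 8 crossings
det 7, colorings 3 of 3^8 — not tricolorable
observation: |V(-1)| = 7: so not tricolorable, since 3 does not divide 7


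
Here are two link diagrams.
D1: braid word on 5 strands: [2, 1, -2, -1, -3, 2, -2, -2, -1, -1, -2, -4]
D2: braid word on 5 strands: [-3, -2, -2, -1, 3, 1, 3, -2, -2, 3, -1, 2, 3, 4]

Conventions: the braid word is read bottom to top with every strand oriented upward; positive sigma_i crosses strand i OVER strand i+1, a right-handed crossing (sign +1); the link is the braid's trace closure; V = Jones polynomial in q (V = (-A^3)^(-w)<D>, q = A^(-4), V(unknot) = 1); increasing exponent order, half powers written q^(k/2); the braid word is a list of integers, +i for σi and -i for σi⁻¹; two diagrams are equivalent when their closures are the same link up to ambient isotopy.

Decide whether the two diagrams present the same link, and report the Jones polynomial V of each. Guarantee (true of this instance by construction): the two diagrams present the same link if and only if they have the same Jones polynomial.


equivalent: no
V(D1) = -q^-4 + q^-3 + q^-1  (w -6, c 12, <D> = A^-14 + A^-6 - A^-2)
V(D2) = -q^-3 + 2q^-2 - 2q^-1 + 3 - 2q + 2q^2 - q^3  [14 crossings, <D> = -A^-12 + 2A^-8 - 2A^-4 + 3 - 2A^4 + 2A^8 - A^12, w = 0]
key observation: 2 values of V(q) split the 2 diagrams


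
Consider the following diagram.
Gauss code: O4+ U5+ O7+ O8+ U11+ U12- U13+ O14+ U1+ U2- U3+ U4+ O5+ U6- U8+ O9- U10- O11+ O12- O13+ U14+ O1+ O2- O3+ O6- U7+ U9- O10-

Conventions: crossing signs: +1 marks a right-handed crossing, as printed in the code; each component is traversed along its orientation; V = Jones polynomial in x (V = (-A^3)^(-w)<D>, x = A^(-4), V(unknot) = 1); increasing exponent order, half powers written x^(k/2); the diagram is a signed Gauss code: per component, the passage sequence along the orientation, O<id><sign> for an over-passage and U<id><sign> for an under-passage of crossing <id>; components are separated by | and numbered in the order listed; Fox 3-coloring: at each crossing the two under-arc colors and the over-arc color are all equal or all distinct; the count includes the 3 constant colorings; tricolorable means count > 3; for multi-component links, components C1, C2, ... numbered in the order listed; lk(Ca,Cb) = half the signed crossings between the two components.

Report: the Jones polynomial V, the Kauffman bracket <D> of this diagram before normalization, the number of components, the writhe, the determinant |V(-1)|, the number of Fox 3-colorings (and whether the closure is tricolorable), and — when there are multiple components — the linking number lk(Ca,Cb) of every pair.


V = -1 + 3x - 3x^2 + 5x^3 - 5x^4 + 4x^5 - 3x^6 + 2x^7 - x^8
<D> = -A^-20 + 2A^-16 - 3A^-12 + 4A^-8 - 5A^-4 + 5 - 3A^4 + 3A^8 - A^12 (w = +4)
1 component over 14 crossings, w = +4
9 Fox colorings among 3^14, |V(-1)| = 27: tricolorable
why: w = +4 (over 14 crossings) is diagram-only; (-A^3)^(-4) removes it from V


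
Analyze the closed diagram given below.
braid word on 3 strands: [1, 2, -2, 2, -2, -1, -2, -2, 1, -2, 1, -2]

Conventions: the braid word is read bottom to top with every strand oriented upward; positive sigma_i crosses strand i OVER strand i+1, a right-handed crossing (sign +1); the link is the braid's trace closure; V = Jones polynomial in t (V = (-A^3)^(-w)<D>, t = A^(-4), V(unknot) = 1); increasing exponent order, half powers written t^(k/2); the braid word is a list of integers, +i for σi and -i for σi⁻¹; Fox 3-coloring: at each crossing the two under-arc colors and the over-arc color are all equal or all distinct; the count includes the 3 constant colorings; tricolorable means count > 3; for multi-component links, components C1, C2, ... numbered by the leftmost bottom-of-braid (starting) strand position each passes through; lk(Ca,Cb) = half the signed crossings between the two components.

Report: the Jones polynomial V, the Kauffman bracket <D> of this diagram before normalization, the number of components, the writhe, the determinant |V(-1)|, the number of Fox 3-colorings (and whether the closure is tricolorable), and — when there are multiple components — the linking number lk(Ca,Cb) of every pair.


V = t^-5 - 2t^-4 + 2t^-3 - 2t^-2 + 2t^-1 - 1 + t
<D> = A^-10 - A^-6 + 2A^-2 - 2A^2 + 2A^6 - 2A^10 + A^14 (w = -2)
1 component over 12 crossings, w = -2
3 Fox colorings among 3^12, |V(-1)| = 11: not tricolorable
why: V spans 6 powers of t: at least 6 crossings in any diagram


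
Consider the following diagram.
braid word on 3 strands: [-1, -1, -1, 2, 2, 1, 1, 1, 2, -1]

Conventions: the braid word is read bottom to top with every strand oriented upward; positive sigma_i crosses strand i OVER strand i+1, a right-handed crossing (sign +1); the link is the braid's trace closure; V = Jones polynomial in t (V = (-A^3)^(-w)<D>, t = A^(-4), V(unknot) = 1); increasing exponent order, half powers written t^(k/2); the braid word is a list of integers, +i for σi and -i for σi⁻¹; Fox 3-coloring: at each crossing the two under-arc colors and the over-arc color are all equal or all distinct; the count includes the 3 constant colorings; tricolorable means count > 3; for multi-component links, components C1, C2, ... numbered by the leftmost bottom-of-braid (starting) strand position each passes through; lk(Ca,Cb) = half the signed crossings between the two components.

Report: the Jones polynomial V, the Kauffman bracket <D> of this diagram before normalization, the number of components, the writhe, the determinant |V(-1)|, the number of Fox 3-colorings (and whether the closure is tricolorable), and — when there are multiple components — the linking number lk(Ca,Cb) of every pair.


Jones polynomial: V(t) = t^-2 - 2t^-1 + 3 - 3t + 4t^2 - 3t^3 + 2t^4 - 2t^5 + t^6
<D> = A^-18 - 2A^-14 + 2A^-10 - 3A^-6 + 4A^-2 - 3A^2 + 3A^6 - 2A^10 + A^14; writhe +2
components 1, writhe +2 (10 crossings)
3-colorings: 9 of 3^10, det 21 — tricolorable
note: det 21 = |V(-1)|; divisible by 3, so tricolorable


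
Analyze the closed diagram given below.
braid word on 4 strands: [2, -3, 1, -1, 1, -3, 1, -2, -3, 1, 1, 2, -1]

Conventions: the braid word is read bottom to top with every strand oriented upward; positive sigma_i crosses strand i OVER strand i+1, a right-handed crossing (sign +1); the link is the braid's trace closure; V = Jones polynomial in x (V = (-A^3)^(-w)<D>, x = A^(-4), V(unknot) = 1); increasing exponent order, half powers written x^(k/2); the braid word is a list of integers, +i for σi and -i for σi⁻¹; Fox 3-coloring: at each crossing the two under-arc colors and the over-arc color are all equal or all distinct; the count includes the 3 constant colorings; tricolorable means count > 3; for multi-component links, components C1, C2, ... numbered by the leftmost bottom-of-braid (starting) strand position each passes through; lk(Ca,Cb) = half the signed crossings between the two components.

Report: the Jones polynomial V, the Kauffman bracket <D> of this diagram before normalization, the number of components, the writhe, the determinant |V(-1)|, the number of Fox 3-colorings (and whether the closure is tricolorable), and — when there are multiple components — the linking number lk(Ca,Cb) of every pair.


V(x) = x^-2 - 2x^-1 + 4 - 4x + 4x^2 - 4x^3 + 3x^4 - 2x^5 + x^6
bracket: -A^-21 + 2A^-17 - 3A^-13 + 4A^-9 - 4A^-5 + 4A^-1 - 4A^3 + 2A^7 - A^11, w = +1
1 component, writhe +1, over 13 crossings
det 25, colorings 3 of 3^13 — not tricolorable
observation: |V(-1)| = 25: so not tricolorable, since 3 does not divide 25


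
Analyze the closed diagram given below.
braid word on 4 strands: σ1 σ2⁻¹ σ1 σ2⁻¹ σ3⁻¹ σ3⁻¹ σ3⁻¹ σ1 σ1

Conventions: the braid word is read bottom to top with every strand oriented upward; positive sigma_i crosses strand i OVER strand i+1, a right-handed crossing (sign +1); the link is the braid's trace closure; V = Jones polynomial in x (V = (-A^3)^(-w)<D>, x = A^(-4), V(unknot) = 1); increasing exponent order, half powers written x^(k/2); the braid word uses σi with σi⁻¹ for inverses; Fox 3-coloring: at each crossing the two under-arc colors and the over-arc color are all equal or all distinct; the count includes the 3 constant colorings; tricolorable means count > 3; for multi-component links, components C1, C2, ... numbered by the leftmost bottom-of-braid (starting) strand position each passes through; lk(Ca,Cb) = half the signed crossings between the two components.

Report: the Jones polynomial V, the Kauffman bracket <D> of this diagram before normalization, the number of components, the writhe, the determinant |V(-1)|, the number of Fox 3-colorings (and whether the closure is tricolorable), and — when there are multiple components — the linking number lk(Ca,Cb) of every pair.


V = -x^-5 + 2x^-4 - 3x^-3 + 5x^-2 - 5x^-1 + 6 - 5x + 3x^2 - 2x^3 + x^4
<D> = -A^-19 + 2A^-15 - 3A^-11 + 5A^-7 - 6A^-3 + 5A - 5A^5 + 3A^9 - 2A^13 + A^17 (w = -1)
1 component over 9 crossings, w = -1
9 Fox colorings among 3^9, |V(-1)| = 33: tricolorable
why: the span of V is 9, forcing >= 9 crossings in any diagram


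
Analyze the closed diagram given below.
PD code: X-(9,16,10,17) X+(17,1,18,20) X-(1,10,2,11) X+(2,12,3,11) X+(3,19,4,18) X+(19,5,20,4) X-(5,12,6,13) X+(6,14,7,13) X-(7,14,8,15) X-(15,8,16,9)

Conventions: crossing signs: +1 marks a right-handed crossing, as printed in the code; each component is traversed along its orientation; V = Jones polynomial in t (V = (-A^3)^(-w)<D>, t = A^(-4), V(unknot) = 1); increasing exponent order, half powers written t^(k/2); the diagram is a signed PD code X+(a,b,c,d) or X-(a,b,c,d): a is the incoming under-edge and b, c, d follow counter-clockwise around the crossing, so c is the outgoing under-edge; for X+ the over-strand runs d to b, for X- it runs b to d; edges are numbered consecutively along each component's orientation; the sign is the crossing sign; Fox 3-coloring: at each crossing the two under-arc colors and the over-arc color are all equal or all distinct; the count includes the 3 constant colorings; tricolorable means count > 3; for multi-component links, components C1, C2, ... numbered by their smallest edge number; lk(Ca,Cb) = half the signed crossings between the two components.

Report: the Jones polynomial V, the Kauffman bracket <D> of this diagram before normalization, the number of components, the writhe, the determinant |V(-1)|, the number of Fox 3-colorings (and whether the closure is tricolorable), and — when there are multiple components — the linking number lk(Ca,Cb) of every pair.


V(t) = -t^-3 + t^-2 - t^-1 + 3 - t + t^2 - t^3
bracket: -A^-12 + A^-8 - A^-4 + 3 - A^4 + A^8 - A^12, w = 0
1 component, writhe 0, over 10 crossings
det 9, colorings 27 of 3^10 — tricolorable
observation: |V(-1)| = 9: so tricolorable, since 3 divides 9


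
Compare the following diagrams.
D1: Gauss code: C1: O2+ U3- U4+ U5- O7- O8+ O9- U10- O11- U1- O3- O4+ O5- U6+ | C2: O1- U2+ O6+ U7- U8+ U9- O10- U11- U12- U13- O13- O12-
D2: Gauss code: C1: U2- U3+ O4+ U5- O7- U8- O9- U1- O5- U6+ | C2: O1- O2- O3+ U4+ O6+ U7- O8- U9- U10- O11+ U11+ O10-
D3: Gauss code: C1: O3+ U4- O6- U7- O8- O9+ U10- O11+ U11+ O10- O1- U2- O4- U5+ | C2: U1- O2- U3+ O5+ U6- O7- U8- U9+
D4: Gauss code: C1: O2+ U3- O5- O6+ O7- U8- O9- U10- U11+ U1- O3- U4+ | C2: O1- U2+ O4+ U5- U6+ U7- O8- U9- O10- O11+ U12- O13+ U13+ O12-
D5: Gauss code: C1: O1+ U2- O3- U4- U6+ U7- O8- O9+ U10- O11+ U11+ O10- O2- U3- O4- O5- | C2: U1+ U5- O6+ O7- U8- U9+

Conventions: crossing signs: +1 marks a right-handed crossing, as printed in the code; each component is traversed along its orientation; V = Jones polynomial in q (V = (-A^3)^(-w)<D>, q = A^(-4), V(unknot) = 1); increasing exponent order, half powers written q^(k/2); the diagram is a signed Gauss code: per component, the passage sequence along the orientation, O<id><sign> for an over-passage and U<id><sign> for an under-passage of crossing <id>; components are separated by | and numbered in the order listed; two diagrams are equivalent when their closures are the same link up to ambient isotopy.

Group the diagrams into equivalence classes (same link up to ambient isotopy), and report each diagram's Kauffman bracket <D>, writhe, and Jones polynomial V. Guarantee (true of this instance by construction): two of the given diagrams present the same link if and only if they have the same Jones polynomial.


grouping into links: {D1, D2, D3, D4} | {D5}
V(D1) = q^(-13/2) - 2q^(-11/2) + 2q^(-9/2) - 3q^(-7/2) + 2q^(-5/2) - 2q^(-3/2) + q^(-1/2) - q^(1/2)  (w -5, c 13, <D> = A^-17 - A^-13 + 2A^-9 - 2A^-5 + 3A^-1 - 2A^3 + 2A^7 - A^11)
V(D2) = q^(-13/2) - 2q^(-11/2) + 2q^(-9/2) - 3q^(-7/2) + 2q^(-5/2) - 2q^(-3/2) + q^(-1/2) - q^(1/2)  [11 crossings, <D> = A^-11 - A^-7 + 2A^-3 - 2A + 3A^5 - 2A^9 + 2A^13 - A^17, w = -3]
D3 (bracket A^-11 - A^-7 + 2A^-3 - 2A + 3A^5 - 2A^9 + 2A^13 - A^17; 11 crossings at w = -3): V = q^(-13/2) - 2q^(-11/2) + 2q^(-9/2) - 3q^(-7/2) + 2q^(-5/2) - 2q^(-3/2) + q^(-1/2) - q^(1/2)
D4 (bracket A^-11 - A^-7 + 2A^-3 - 2A + 3A^5 - 2A^9 + 2A^13 - A^17; 13 crossings at w = -3): V = q^(-13/2) - 2q^(-11/2) + 2q^(-9/2) - 3q^(-7/2) + 2q^(-5/2) - 2q^(-3/2) + q^(-1/2) - q^(1/2)
V(D5) = q^(-9/2) - q^(-5/2) - q^(-3/2) - q^(-1/2)  [11 crossings, <D> = A^-7 + A^-3 + A - A^9, w = -3]
key observation: V(q) takes 2 values over 5 diagrams, fixing the grouping


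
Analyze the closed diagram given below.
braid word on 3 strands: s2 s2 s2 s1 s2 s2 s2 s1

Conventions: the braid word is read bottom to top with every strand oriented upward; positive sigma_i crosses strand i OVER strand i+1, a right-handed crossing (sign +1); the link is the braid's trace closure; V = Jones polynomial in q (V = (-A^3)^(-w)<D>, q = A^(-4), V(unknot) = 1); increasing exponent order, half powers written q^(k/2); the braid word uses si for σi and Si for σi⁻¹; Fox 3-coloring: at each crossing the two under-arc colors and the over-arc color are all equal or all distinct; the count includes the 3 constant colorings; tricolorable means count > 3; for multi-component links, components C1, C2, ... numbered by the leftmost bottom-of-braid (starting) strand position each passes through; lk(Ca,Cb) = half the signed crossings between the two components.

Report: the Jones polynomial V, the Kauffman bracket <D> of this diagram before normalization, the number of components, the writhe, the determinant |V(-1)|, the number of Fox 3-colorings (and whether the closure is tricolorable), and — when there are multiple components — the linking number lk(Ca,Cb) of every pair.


V = q^3 + q^5 - q^8
<D> = -A^-8 + A^4 + A^12 (w = +8)
1 component over 8 crossings, w = +8
9 Fox colorings among 3^8, |V(-1)| = 3: tricolorable
why: w = +8 shifts under R1 moves; the (-A^3)^(-8) factor cancels that in V


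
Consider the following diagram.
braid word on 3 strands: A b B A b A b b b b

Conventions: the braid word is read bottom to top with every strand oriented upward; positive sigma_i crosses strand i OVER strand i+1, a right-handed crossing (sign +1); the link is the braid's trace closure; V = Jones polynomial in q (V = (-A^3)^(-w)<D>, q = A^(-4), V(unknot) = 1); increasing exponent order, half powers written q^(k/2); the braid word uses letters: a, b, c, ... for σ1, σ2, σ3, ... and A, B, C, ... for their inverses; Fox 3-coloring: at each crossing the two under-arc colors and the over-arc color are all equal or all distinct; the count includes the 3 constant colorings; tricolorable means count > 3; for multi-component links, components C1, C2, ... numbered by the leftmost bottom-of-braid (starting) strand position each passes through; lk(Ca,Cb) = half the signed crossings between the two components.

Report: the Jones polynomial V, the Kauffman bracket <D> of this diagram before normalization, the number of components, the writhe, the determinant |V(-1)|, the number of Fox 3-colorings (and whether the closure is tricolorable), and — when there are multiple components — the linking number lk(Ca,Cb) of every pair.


V = -q^-2 + 2q^-1 - 2 + 4q - 4q^2 + 4q^3 - 3q^4 + 2q^5 - q^6
<D> = -A^-18 + 2A^-14 - 3A^-10 + 4A^-6 - 4A^-2 + 4A^2 - 2A^6 + 2A^10 - A^14 (w = +2)
1 component over 10 crossings, w = +2
3 Fox colorings among 3^10, |V(-1)| = 23: not tricolorable
why: the span of V is 8, forcing >= 8 crossings in any diagram


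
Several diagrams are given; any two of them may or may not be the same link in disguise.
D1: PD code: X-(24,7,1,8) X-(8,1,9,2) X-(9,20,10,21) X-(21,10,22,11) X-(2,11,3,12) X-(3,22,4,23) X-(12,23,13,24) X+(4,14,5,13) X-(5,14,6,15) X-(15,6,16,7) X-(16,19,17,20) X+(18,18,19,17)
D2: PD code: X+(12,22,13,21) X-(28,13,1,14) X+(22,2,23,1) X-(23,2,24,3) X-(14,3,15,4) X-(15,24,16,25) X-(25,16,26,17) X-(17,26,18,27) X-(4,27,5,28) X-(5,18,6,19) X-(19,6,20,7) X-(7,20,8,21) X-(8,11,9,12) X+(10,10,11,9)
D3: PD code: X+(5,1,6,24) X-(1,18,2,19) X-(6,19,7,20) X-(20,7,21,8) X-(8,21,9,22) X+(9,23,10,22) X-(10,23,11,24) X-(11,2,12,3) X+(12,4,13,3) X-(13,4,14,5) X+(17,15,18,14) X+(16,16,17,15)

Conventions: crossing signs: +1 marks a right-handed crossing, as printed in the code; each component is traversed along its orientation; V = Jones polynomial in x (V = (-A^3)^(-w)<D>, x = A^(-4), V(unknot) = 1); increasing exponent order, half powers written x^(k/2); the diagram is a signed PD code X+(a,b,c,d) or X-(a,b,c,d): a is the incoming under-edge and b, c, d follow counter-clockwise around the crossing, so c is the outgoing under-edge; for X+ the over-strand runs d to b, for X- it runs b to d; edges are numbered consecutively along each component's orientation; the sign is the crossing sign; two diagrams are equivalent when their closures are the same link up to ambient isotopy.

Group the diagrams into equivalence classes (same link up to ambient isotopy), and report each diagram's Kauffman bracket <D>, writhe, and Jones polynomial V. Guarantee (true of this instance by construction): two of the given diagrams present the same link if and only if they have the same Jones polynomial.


equivalence classes: {D1, D2} | {D3}
D1 (bracket A^-12 + A^-4 - A^8; 12 crossings at w = -8): V = -x^-8 + x^-5 + x^-3
D2 (bracket A^-12 + A^-4 - A^8; 14 crossings at w = -8): V = -x^-8 + x^-5 + x^-3
D3 (bracket A^-2 - A^2 + 2A^6 - A^10 + A^14 - A^18; 12 crossings at w = -2): V = -x^-6 + x^-5 - x^-4 + 2x^-3 - x^-2 + x^-1
key observation: 2 values of V(x) split the 3 diagrams


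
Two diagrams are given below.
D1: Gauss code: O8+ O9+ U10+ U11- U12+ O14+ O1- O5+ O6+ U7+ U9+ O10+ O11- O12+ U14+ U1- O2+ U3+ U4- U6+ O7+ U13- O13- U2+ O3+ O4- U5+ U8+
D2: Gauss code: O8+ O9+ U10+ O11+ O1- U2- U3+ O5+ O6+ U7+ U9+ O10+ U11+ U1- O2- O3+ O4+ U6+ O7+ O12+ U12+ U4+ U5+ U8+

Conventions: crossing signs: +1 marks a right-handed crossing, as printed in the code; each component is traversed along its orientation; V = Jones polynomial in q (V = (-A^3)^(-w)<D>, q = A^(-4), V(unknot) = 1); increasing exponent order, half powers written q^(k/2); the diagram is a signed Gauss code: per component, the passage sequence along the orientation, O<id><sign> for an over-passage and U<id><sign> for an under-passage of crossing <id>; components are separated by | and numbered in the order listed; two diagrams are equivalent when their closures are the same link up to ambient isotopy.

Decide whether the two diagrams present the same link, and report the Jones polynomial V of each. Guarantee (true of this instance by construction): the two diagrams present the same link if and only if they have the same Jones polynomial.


equivalent: yes
D1 (bracket -A^-10 + A^-6 - A^-2 + A^2 + A^10; 14 crossings at w = +6): V = q^2 + q^4 - q^5 + q^6 - q^7
V(D2) = q^2 + q^4 - q^5 + q^6 - q^7  [12 crossings, <D> = -A^-4 + 1 - A^4 + A^8 + A^16, w = +8]
observation: Reidemeister moves carry D1 (14 crossings) to D2 (12)


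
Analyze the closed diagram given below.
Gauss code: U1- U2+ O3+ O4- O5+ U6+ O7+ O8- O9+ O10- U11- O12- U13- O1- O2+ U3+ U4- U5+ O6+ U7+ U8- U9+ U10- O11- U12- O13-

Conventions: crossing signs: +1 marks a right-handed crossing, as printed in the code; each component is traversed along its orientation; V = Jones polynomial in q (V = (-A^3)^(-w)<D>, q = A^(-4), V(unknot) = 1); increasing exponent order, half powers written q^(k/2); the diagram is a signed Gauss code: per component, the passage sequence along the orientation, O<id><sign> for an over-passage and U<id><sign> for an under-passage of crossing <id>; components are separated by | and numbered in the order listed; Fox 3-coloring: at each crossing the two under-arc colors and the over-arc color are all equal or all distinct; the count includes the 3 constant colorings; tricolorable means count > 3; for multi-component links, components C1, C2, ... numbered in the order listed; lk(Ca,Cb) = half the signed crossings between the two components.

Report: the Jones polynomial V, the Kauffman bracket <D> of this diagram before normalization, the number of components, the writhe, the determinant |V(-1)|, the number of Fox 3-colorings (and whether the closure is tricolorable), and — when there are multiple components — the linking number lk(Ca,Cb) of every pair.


V = 1
<D> = -A^-3 (w = -1)
1 component over 13 crossings, w = -1
3 Fox colorings among 3^13, |V(-1)| = 1: not tricolorable
why: det 1 = |V(-1)|; not divisible by 3, so not tricolorable


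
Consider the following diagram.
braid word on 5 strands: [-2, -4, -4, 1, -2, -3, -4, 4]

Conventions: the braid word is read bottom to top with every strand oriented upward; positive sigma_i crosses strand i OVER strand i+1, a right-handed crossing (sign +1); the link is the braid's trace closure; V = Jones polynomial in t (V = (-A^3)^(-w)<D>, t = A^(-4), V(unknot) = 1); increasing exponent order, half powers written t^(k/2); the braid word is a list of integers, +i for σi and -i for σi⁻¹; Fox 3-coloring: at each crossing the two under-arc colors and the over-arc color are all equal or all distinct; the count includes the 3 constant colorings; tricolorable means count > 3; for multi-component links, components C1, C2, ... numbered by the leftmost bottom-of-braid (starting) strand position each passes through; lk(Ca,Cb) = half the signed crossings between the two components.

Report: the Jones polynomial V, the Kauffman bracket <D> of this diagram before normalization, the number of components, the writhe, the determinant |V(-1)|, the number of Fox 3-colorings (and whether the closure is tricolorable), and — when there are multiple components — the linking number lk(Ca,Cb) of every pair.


Jones polynomial: V(t) = t^-5 + 2t^-3 + t^-1
<D> = A^-8 + 2 + A^8; writhe -4
components 3, writhe -4 (8 crossings)
linking number lk(C1,C2) = -1
lk(C1,C3): -1
lk(C2,C3) = 0
3-colorings: 3 of 3^8, det 4 — not tricolorable
note: w = -4 shifts under R1 moves; the (-A^3)^(4) factor cancels that in V


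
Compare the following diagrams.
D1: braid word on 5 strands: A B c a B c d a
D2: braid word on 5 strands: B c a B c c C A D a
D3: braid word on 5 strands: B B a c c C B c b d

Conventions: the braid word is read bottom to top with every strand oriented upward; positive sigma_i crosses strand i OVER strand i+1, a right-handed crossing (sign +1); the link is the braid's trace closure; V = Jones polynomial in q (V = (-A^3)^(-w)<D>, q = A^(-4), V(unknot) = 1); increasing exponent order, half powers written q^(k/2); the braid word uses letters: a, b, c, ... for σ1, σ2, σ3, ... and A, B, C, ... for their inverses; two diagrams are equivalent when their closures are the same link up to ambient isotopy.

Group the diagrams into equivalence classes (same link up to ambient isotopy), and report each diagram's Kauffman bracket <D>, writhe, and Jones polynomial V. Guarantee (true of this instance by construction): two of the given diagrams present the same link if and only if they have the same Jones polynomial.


equivalence classes: {D1, D2, D3}
D1 (bracket A^-2 - A^2 + A^6 - A^10 + A^14; 8 crossings at w = +2): V = q^-2 - q^-1 + 1 - q + q^2
V(D2) = q^-2 - q^-1 + 1 - q + q^2  (w 0, c 10, <D> = A^-8 - A^-4 + 1 - A^4 + A^8)
V(D3) = q^-2 - q^-1 + 1 - q + q^2  [10 crossings, <D> = A^-2 - A^2 + A^6 - A^10 + A^14, w = +2]
key observation: all 3 diagrams share one V(q), hence one class


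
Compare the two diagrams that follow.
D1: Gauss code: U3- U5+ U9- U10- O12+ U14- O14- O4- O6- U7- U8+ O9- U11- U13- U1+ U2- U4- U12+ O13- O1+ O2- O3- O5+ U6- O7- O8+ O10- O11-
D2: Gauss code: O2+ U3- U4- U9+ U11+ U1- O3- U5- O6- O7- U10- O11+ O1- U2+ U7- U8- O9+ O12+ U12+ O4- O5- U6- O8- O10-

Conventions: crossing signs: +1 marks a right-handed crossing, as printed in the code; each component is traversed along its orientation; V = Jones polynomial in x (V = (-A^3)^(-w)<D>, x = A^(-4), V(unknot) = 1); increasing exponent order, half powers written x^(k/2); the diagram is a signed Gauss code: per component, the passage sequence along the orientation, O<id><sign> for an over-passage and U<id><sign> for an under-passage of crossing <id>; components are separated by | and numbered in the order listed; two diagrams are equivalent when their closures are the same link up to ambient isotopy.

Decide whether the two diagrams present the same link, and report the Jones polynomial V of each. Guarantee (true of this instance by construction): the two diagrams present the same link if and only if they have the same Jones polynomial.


same link: yes
V(D1) = -x^-4 + x^-3 + x^-1  [14 crossings, <D> = A^-14 + A^-6 - A^-2, w = -6]
D2 (bracket A^-8 + 1 - A^4; 12 crossings at w = -4): V = -x^-4 + x^-3 + x^-1
note: from 14 to 12 crossings by R-moves: one link, two diagrams


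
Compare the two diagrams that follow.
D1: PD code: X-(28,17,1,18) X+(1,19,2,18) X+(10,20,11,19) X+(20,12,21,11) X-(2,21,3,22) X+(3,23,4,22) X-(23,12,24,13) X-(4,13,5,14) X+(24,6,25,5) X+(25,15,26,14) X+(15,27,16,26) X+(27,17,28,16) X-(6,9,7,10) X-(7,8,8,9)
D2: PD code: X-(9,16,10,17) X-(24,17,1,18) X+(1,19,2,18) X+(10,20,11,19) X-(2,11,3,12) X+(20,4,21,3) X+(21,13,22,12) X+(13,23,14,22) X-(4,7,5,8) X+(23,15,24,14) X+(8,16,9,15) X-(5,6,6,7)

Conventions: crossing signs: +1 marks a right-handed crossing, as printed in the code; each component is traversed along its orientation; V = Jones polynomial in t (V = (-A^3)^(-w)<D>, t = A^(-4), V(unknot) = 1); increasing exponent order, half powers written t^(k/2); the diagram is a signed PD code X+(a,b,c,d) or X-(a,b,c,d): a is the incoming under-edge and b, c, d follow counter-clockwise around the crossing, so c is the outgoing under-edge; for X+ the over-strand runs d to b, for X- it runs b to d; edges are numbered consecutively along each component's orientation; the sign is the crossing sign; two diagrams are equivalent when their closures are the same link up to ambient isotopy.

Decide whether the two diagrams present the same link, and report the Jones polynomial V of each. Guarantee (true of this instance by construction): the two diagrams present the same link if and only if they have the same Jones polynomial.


equivalent: yes
D1 (bracket -A^-18 + A^-14 - A^-10 + 2A^-6 - A^-2 + A^2; 14 crossings at w = +2): V = t - t^2 + 2t^3 - t^4 + t^5 - t^6
D2 (bracket -A^-18 + A^-14 - A^-10 + 2A^-6 - A^-2 + A^2; 12 crossings at w = +2): V = t - t^2 + 2t^3 - t^4 + t^5 - t^6
key observation: one V(t) for all 2 diagrams — one class (guaranteed)


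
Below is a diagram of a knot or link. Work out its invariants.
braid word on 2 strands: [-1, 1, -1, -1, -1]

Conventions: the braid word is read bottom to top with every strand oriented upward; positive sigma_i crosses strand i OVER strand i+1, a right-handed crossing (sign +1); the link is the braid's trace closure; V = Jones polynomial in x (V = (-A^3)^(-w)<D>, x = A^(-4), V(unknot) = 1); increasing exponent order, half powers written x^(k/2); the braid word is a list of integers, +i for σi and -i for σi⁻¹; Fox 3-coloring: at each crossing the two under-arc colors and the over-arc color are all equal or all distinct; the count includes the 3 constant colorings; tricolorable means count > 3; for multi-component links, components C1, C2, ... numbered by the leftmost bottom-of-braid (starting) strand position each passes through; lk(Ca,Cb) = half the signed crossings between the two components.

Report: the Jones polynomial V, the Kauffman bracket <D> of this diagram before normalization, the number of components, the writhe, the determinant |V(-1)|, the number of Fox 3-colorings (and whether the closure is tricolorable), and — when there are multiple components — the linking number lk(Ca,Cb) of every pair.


V(x) = -x^-4 + x^-3 + x^-1
bracket: -A^-5 - A^3 + A^7, w = -3
1 component, writhe -3, over 5 crossings
det 3, colorings 9 of 3^5 — tricolorable
observation: w = -3 (over 5 crossings) is diagram-only; (-A^3)^(3) removes it from V


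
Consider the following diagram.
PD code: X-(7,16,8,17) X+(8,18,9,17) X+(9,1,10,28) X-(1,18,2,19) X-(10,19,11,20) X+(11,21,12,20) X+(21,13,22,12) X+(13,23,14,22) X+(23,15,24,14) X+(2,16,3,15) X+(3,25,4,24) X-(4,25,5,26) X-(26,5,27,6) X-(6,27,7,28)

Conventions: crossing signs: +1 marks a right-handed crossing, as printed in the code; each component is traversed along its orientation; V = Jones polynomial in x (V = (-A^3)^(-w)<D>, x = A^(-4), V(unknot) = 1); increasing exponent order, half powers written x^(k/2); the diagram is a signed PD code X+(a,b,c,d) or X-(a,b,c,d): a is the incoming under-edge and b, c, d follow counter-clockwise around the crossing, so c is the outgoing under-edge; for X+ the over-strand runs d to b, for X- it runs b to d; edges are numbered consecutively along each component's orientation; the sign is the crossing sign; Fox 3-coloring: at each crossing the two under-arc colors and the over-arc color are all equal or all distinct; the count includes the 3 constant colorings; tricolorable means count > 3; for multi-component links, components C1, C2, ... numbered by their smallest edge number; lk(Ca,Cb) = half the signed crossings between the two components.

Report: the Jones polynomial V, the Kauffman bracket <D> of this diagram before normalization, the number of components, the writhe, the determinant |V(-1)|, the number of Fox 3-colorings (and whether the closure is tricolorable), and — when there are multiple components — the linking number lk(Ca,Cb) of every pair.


V = x + x^3 - x^4
<D> = -A^-10 + A^-6 + A^2 (w = +2)
1 component over 14 crossings, w = +2
9 Fox colorings among 3^14, |V(-1)| = 3: tricolorable
why: V spans 3 powers of x: at least 3 crossings in any diagram


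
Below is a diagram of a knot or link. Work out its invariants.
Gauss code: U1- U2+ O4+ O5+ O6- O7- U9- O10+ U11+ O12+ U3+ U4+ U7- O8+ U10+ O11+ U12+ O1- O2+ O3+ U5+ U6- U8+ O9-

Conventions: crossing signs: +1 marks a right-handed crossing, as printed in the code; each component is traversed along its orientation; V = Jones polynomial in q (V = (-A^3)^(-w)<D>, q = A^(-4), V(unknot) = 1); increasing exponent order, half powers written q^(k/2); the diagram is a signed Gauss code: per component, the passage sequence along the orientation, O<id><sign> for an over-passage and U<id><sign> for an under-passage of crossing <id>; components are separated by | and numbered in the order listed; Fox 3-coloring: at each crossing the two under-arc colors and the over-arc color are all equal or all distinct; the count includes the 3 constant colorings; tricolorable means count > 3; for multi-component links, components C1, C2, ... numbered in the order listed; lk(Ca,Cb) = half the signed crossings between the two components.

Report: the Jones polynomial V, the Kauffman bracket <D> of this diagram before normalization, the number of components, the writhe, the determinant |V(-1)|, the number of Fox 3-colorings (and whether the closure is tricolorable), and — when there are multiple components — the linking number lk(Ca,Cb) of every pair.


V = q^2 + q^4 - q^5 + q^6 - q^7
<D> = -A^-16 + A^-12 - A^-8 + A^-4 + A^4 (w = +4)
1 component over 12 crossings, w = +4
3 Fox colorings among 3^12, |V(-1)| = 5: not tricolorable
why: w = +4 shifts under R1 moves; the (-A^3)^(-4) factor cancels that in V
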